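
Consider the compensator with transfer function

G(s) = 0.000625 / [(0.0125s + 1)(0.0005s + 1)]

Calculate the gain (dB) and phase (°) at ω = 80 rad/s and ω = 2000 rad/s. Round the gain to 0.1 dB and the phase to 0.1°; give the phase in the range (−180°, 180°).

At ω = 80 rad/s:
pole (1 + j80·0.0125) = 1 + j1 → |·| ≈ 1.4142, ∠ ≈ 45.00°
pole (1 + j80·0.0005) = 1 + j0.04 → |·| ≈ 1.0008, ∠ ≈ 2.29°
|G| = 0.000625 · 1 / (1.4142 · 1.0008) ≈ 0.00044159
Gain = 20 log₁₀(0.00044159) ≈ -67.10 dB
∠G = (0°) − (45.00° + 2.29°) = -47.29°

At ω = 2000 rad/s:
pole (1 + j2000·0.0125) = 1 + j25 → |·| ≈ 25.02, ∠ ≈ 87.71°
pole (1 + j2000·0.0005) = 1 + j1 → |·| ≈ 1.4142, ∠ ≈ 45.00°
|G| = 0.000625 · 1 / (25.02 · 1.4142) ≈ 1.7664e-05
Gain = 20 log₁₀(1.7664e-05) ≈ -95.06 dB
∠G = (0°) − (87.71° + 45.00°) = -132.71°

ω = 80: -67.1 dB, -47.3°; ω = 2000: -95.1 dB, -132.7°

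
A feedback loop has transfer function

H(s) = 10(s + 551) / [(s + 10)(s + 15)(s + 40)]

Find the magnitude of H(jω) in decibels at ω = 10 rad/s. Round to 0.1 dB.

-5.6 dB

At s = jω = j10:
zero (s+551): 551 + j10 → |·| = √(551²+10²) = √303701 ≈ 551.09, ∠ = arctan(10/551) ≈ 1.04°
pole (s+10): 10 + j10 → |·| = √(10²+10²) = √200 ≈ 14.142, ∠ = arctan(10/10) ≈ 45.00°
pole (s+15): 15 + j10 → |·| = √(15²+10²) = √325 ≈ 18.028, ∠ = arctan(10/15) ≈ 33.69°
pole (s+40): 40 + j10 → |·| = √(40²+10²) = √1700 ≈ 41.231, ∠ = arctan(10/40) ≈ 14.04°
|H| = 10 · 551.09 / 10512 ≈ 0.52425
Gain = 20 log₁₀(0.52425) ≈ -5.61 dB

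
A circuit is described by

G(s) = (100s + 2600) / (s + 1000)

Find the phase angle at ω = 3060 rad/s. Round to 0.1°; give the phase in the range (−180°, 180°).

Substitute s = j3060:
Numerator: 100(j3060) + 2600 = 2600 + j306000
Denominator: (j3060) + 1000 = 1000 + j3060
|N| = √(2600² + 306000²) ≈ 3.0601e+05, ∠N ≈ 89.51°
|D| = √(1000² + 3060²) ≈ 3219.3, ∠D ≈ 71.90°
∠G = 89.51° − 71.90° = 17.61°

17.6°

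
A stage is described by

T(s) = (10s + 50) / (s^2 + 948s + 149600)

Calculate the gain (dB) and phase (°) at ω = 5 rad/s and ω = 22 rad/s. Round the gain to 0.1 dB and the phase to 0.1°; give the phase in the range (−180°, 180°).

ω = 5: -66.5 dB, 43.2°; ω = 22: -56.5 dB, 69.2°

Substitute s = j5:
Numerator: 10(j5) + 50 = 50 + j50
Denominator: (j5)^2 + 948(j5) + 149600 = 149575 + j4740
|N| = √(50² + 50²) ≈ 70.711, ∠N ≈ 45.00°
|D| = √(149575² + 4740²) ≈ 1.4965e+05, ∠D ≈ 1.82°
|T| = 70.711 / 1.4965e+05 ≈ 0.00047251
Gain = 20 log₁₀(0.00047251) ≈ -66.51 dB
∠T = 45.00° − 1.82° = 43.18°

Substitute s = j22:
Numerator: 10(j22) + 50 = 50 + j220
Denominator: (j22)^2 + 948(j22) + 149600 = 149116 + j20856
|N| = √(50² + 220²) ≈ 225.61, ∠N ≈ 77.20°
|D| = √(149116² + 20856²) ≈ 1.5057e+05, ∠D ≈ 7.96°
|T| = 225.61 / 1.5057e+05 ≈ 0.0014984
Gain = 20 log₁₀(0.0014984) ≈ -56.49 dB
∠T = 77.20° − 7.96° = 69.24°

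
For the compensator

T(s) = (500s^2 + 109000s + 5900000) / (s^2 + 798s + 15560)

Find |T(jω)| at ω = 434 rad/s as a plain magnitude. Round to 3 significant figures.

259

Substitute s = j434:
Numerator: 500(j434)^2 + 109000(j434) + 5900000 = -88278000 + j47306000
Denominator: (j434)^2 + 798(j434) + 15560 = -172796 + j346332
|N| = √(88278000² + 47306000²) ≈ 1.0015e+08, ∠N ≈ 151.81°
|D| = √(172796² + 346332²) ≈ 3.8705e+05, ∠D ≈ 116.52°
|T| = 1.0015e+08 / 3.8705e+05 ≈ 258.75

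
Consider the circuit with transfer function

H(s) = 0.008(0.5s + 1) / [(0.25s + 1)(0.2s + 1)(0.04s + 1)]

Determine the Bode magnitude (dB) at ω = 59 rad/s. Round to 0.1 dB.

At ω = 59 rad/s:
zero (1 + j59·0.5) = 1 + j29.5 → |·| ≈ 29.517, ∠ ≈ 88.06°
pole (1 + j59·0.25) = 1 + j14.75 → |·| ≈ 14.784, ∠ ≈ 86.12°
pole (1 + j59·0.2) = 1 + j11.8 → |·| ≈ 11.842, ∠ ≈ 85.16°
pole (1 + j59·0.04) = 1 + j2.36 → |·| ≈ 2.5631, ∠ ≈ 67.04°
|H| = 0.008 · 29.517 / (14.784 · 11.842 · 2.5631) ≈ 0.00052623
Gain = 20 log₁₀(0.00052623) ≈ -65.58 dB

-65.6 dB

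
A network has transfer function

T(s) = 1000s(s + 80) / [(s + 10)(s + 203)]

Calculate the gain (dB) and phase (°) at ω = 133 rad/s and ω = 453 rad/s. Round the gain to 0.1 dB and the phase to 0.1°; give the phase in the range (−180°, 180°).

ω = 133: 56.1 dB, 30.0°; ω = 453: 59.3 dB, 15.4°

At s = jω = j133:
zero (s+80): 80 + j133 → |·| = √(80²+133²) = √24089 ≈ 155.21, ∠ = arctan(133/80) ≈ 58.97°
zero at origin: s = j133 → |·| = 133, ∠ = 90.00°
pole (s+10): 10 + j133 → |·| = √(10²+133²) = √17789 ≈ 133.38, ∠ = arctan(133/10) ≈ 85.70°
pole (s+203): 203 + j133 → |·| = √(203²+133²) = √58898 ≈ 242.69, ∠ = arctan(133/203) ≈ 33.23°
|T| = 1000 · 20643 / 32370 ≈ 637.72
Gain = 20 log₁₀(637.72) ≈ 56.09 dB
∠T = 148.97° − 118.93° = 30.04°

At s = jω = j453:
zero (s+80): 80 + j453 → |·| = √(80²+453²) = √211609 ≈ 460.01, ∠ = arctan(453/80) ≈ 79.98°
zero at origin: s = j453 → |·| = 453, ∠ = 90.00°
pole (s+10): 10 + j453 → |·| = √(10²+453²) = √205309 ≈ 453.11, ∠ = arctan(453/10) ≈ 88.74°
pole (s+203): 203 + j453 → |·| = √(203²+453²) = √246418 ≈ 496.41, ∠ = arctan(453/203) ≈ 65.86°
|T| = 1000 · 2.0838e+05 / 2.2493e+05 ≈ 926.42
Gain = 20 log₁₀(926.42) ≈ 59.34 dB
∠T = 169.98° − 154.60° = 15.38°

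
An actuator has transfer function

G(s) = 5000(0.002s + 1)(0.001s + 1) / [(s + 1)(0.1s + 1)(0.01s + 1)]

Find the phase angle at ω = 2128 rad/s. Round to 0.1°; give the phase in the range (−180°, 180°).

-125.4°

At ω = 2128 rad/s:
zero (1 + j2128·0.002) = 1 + j4.256 → |·| ≈ 4.3719, ∠ ≈ 76.78°
zero (1 + j2128·0.001) = 1 + j2.128 → |·| ≈ 2.3513, ∠ ≈ 64.83°
pole (1 + j2128·1) = 1 + j2128 → |·| ≈ 2128, ∠ ≈ 89.97°
pole (1 + j2128·0.1) = 1 + j212.8 → |·| ≈ 212.8, ∠ ≈ 89.73°
pole (1 + j2128·0.01) = 1 + j21.28 → |·| ≈ 21.303, ∠ ≈ 87.31°
∠G = (76.78° + 64.83°) − (89.97° + 89.73° + 87.31°) = -125.40°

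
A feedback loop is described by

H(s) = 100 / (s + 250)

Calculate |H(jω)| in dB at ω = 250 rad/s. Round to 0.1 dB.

-11.0 dB

Substitute s = j250:
Numerator: 100 = 100 + j0
Denominator: (j250) + 250 = 250 + j250
|N| = √(100² + 0²) ≈ 100, ∠N ≈ 0.00°
|D| = √(250² + 250²) ≈ 353.55, ∠D ≈ 45.00°
|H| = 100 / 353.55 ≈ 0.28285
Gain = 20 log₁₀(0.28285) ≈ -10.97 dB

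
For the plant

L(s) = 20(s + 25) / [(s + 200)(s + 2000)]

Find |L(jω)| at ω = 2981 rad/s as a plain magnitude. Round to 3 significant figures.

0.00556

At s = jω = j2981:
zero (s+25): 25 + j2981 → |·| = √(25²+2981²) = √8886986 ≈ 2981.1, ∠ = arctan(2981/25) ≈ 89.52°
pole (s+200): 200 + j2981 → |·| = √(200²+2981²) = √8926361 ≈ 2987.7, ∠ = arctan(2981/200) ≈ 86.16°
pole (s+2000): 2000 + j2981 → |·| = √(2000²+2981²) = √12886361 ≈ 3589.8, ∠ = arctan(2981/2000) ≈ 56.14°
|L| = 20 · 2981.1 / 1.0725e+07 ≈ 0.0055592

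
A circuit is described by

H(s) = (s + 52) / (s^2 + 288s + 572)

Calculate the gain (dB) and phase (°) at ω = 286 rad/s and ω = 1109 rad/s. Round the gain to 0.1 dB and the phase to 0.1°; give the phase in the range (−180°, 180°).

ω = 286: -52.0 dB, -54.9°; ω = 1109: -61.2 dB, -78.1°

Substitute s = j286:
Numerator: (j286) + 52 = 52 + j286
Denominator: (j286)^2 + 288(j286) + 572 = -81224 + j82368
|N| = √(52² + 286²) ≈ 290.69, ∠N ≈ 79.70°
|D| = √(81224² + 82368²) ≈ 1.1568e+05, ∠D ≈ 134.60°
|H| = 290.69 / 1.1568e+05 ≈ 0.0025129
Gain = 20 log₁₀(0.0025129) ≈ -52.00 dB
∠H = 79.70° − 134.60° = -54.90°

Substitute s = j1109:
Numerator: (j1109) + 52 = 52 + j1109
Denominator: (j1109)^2 + 288(j1109) + 572 = -1229309 + j319392
|N| = √(52² + 1109²) ≈ 1110.2, ∠N ≈ 87.32°
|D| = √(1229309² + 319392²) ≈ 1.2701e+06, ∠D ≈ 165.44°
|H| = 1110.2 / 1.2701e+06 ≈ 0.0008741
Gain = 20 log₁₀(0.0008741) ≈ -61.17 dB
∠H = 87.32° − 165.44° = -78.12°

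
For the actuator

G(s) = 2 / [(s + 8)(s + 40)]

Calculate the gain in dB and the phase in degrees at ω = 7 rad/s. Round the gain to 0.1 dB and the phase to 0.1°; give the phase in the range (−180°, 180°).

-46.7 dB, -51.1°

At s = jω = j7:
pole (s+8): 8 + j7 → |·| = √(8²+7²) = √113 ≈ 10.63, ∠ = arctan(7/8) ≈ 41.19°
pole (s+40): 40 + j7 → |·| = √(40²+7²) = √1649 ≈ 40.608, ∠ = arctan(7/40) ≈ 9.93°
|G| = 2 / 431.66 ≈ 0.0046333
Gain = 20 log₁₀(0.0046333) ≈ -46.68 dB
∠G = 0.00° − 51.12° = -51.12°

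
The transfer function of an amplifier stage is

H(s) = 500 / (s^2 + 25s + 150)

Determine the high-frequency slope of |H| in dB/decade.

-40 dB/decade

Each pole contributes −20 dB/decade at high frequency; each zero contributes +20 dB/decade.
Net: 0 zero(s) − 2 pole(s) → -40 dB/decade.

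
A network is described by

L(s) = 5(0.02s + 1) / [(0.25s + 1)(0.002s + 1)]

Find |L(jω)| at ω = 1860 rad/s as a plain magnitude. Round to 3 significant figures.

At ω = 1860 rad/s:
zero (1 + j1860·0.02) = 1 + j37.2 → |·| ≈ 37.213, ∠ ≈ 88.46°
pole (1 + j1860·0.25) = 1 + j465 → |·| ≈ 465, ∠ ≈ 89.88°
pole (1 + j1860·0.002) = 1 + j3.72 → |·| ≈ 3.8521, ∠ ≈ 74.95°
|L| = 5 · 37.213 / (465 · 3.8521) ≈ 0.10388

0.104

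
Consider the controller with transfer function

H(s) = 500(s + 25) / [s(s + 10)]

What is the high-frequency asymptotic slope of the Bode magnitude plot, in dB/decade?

Each pole contributes −20 dB/decade at high frequency; each zero contributes +20 dB/decade.
Net: 1 zero(s) − 2 pole(s) → -20 dB/decade.

-20 dB/decade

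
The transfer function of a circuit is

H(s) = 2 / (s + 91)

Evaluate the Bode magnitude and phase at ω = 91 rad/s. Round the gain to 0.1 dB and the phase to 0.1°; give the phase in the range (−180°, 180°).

Substitute s = j91:
Numerator: 2 = 2 + j0
Denominator: (j91) + 91 = 91 + j91
|N| = √(2² + 0²) ≈ 2, ∠N ≈ 0.00°
|D| = √(91² + 91²) ≈ 128.69, ∠D ≈ 45.00°
|H| = 2 / 128.69 ≈ 0.015541
Gain = 20 log₁₀(0.015541) ≈ -36.17 dB
∠H = 0.00° − 45.00° = -45.00°

-36.2 dB, -45.0°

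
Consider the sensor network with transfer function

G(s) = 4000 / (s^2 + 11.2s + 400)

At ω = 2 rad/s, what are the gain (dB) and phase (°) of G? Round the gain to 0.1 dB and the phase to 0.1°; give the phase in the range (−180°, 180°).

At s = jω = j2:
quadratic: (j2)² + 11.2·j2 + 400 = 396 + j22.4 → |·| ≈ 396.63, ∠ ≈ 3.24°
|G| = 4000 / 396.63 ≈ 10.085
Gain = 20 log₁₀(10.085) ≈ 20.07 dB
∠G = 0.00° − 3.24° = -3.24°

20.1 dB, -3.2°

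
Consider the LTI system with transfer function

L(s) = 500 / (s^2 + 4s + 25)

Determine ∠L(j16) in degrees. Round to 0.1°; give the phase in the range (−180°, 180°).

At s = jω = j16:
quadratic: (j16)² + 4·j16 + 25 = -231 + j64 → |·| ≈ 239.7, ∠ ≈ 164.51°
∠L = 0.00° − 164.51° = -164.51°

-164.5°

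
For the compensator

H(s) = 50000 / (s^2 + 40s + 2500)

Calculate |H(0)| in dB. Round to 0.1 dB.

H(0) = 50000 / 2500 = 20
20 log₁₀(20) ≈ 26.02 dB

26.0 dB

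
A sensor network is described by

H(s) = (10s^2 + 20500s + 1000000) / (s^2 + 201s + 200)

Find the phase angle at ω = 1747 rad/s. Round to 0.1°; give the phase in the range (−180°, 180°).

-43.9°

Substitute s = j1747:
Numerator: 10(j1747)^2 + 20500(j1747) + 1000000 = -29520090 + j35813500
Denominator: (j1747)^2 + 201(j1747) + 200 = -3051809 + j351147
|N| = √(29520090² + 35813500²) ≈ 4.6412e+07, ∠N ≈ 129.50°
|D| = √(3051809² + 351147²) ≈ 3.0719e+06, ∠D ≈ 173.44°
∠H = 129.50° − 173.44° = -43.94°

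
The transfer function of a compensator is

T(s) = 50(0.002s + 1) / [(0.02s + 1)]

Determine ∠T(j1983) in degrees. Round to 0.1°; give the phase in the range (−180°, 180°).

-12.7°

At ω = 1983 rad/s:
zero (1 + j1983·0.002) = 1 + j3.966 → |·| ≈ 4.0901, ∠ ≈ 75.85°
pole (1 + j1983·0.02) = 1 + j39.66 → |·| ≈ 39.673, ∠ ≈ 88.56°
∠T = (75.85°) − (88.56°) = -12.71°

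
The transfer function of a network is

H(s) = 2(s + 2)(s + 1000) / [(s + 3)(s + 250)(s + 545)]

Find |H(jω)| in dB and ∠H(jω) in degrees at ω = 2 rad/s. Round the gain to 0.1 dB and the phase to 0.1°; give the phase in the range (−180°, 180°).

-38.8 dB, 10.8°

At s = jω = j2:
zero (s+2): 2 + j2 → |·| = √(2²+2²) = √8 ≈ 2.8284, ∠ = arctan(2/2) ≈ 45.00°
zero (s+1000): 1000 + j2 → |·| = √(1000²+2²) = √1000004 ≈ 1000, ∠ = arctan(2/1000) ≈ 0.11°
pole (s+3): 3 + j2 → |·| = √(3²+2²) = √13 ≈ 3.6056, ∠ = arctan(2/3) ≈ 33.69°
pole (s+250): 250 + j2 → |·| = √(250²+2²) = √62504 ≈ 250.01, ∠ = arctan(2/250) ≈ 0.46°
pole (s+545): 545 + j2 → |·| = √(545²+2²) = √297029 ≈ 545, ∠ = arctan(2/545) ≈ 0.21°
|H| = 2 · 2828.4 / 4.9128e+05 ≈ 0.011514
Gain = 20 log₁₀(0.011514) ≈ -38.78 dB
∠H = 45.11° − 34.36° = 10.75°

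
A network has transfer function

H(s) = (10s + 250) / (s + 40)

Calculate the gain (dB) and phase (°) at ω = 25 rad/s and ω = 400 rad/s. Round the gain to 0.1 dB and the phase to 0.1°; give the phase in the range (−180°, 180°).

Substitute s = j25:
Numerator: 10(j25) + 250 = 250 + j250
Denominator: (j25) + 40 = 40 + j25
|N| = √(250² + 250²) ≈ 353.55, ∠N ≈ 45.00°
|D| = √(40² + 25²) ≈ 47.17, ∠D ≈ 32.01°
|H| = 353.55 / 47.17 ≈ 7.4952
Gain = 20 log₁₀(7.4952) ≈ 17.50 dB
∠H = 45.00° − 32.01° = 12.99°

Substitute s = j400:
Numerator: 10(j400) + 250 = 250 + j4000
Denominator: (j400) + 40 = 40 + j400
|N| = √(250² + 4000²) ≈ 4007.8, ∠N ≈ 86.42°
|D| = √(40² + 400²) ≈ 402, ∠D ≈ 84.29°
|H| = 4007.8 / 402 ≈ 9.9697
Gain = 20 log₁₀(9.9697) ≈ 19.97 dB
∠H = 86.42° − 84.29° = 2.13°

ω = 25: 17.5 dB, 13.0°; ω = 400: 20.0 dB, 2.1°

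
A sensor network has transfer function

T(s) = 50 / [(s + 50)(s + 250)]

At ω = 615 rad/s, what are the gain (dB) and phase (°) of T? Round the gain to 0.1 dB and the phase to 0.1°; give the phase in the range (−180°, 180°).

At s = jω = j615:
pole (s+50): 50 + j615 → |·| = √(50²+615²) = √380725 ≈ 617.03, ∠ = arctan(615/50) ≈ 85.35°
pole (s+250): 250 + j615 → |·| = √(250²+615²) = √440725 ≈ 663.87, ∠ = arctan(615/250) ≈ 67.88°
|T| = 50 / 4.0963e+05 ≈ 0.00012206
Gain = 20 log₁₀(0.00012206) ≈ -78.27 dB
∠T = 0.00° − 153.23° = -153.23°

-78.3 dB, -153.2°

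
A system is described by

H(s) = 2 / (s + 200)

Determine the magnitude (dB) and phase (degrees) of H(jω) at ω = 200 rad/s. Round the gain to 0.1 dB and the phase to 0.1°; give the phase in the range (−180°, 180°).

At s = jω = j200:
pole (s+200): 200 + j200 → |·| = √(200²+200²) = √80000 ≈ 282.84, ∠ = arctan(200/200) ≈ 45.00°
|H| = 2 / 282.84 ≈ 0.0070711
Gain = 20 log₁₀(0.0070711) ≈ -43.01 dB
∠H = 0.00° − 45.00° = -45.00°

-43.0 dB, -45.0°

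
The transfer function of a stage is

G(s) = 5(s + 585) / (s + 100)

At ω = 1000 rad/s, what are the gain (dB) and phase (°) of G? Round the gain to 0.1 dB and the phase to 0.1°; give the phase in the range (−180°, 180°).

15.2 dB, -24.6°

At s = jω = j1000:
zero (s+585): 585 + j1000 → |·| = √(585²+1000²) = √1342225 ≈ 1158.5, ∠ = arctan(1000/585) ≈ 59.67°
pole (s+100): 100 + j1000 → |·| = √(100²+1000²) = √1010000 ≈ 1005, ∠ = arctan(1000/100) ≈ 84.29°
|G| = 5 · 1158.5 / 1005 ≈ 5.7637
Gain = 20 log₁₀(5.7637) ≈ 15.21 dB
∠G = 59.67° − 84.29° = -24.62°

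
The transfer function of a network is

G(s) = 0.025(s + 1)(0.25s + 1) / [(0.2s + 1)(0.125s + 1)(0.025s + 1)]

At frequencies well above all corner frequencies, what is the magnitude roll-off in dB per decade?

-20 dB/decade

Each pole contributes −20 dB/decade at high frequency; each zero contributes +20 dB/decade.
Net: 2 zero(s) − 3 pole(s) → -20 dB/decade.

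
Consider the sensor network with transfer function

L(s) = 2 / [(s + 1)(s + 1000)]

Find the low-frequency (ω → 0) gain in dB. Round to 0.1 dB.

L(0) = 2 / (1·1000) = 0.002
20 log₁₀(0.002) ≈ -53.98 dB

-54.0 dB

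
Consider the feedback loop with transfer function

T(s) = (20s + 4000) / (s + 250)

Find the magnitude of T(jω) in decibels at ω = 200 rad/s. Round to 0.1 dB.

Substitute s = j200:
Numerator: 20(j200) + 4000 = 4000 + j4000
Denominator: (j200) + 250 = 250 + j200
|N| = √(4000² + 4000²) ≈ 5656.9, ∠N ≈ 45.00°
|D| = √(250² + 200²) ≈ 320.16, ∠D ≈ 38.66°
|T| = 5656.9 / 320.16 ≈ 17.669
Gain = 20 log₁₀(17.669) ≈ 24.94 dB

24.9 dB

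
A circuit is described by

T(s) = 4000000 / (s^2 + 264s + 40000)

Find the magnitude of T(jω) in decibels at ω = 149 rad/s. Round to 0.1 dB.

39.3 dB

At s = jω = j149:
quadratic: (j149)² + 264·j149 + 40000 = 17799 + j39336 → |·| ≈ 43176, ∠ ≈ 65.65°
|T| = 4000000 / 43176 ≈ 92.644
Gain = 20 log₁₀(92.644) ≈ 39.34 dB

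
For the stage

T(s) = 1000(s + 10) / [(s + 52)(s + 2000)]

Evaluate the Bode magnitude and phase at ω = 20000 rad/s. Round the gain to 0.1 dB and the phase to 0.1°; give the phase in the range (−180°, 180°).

-26.1 dB, -84.2°

At s = jω = j20000:
zero (s+10): 10 + j20000 → |·| = √(10²+20000²) = √400000100 ≈ 20000, ∠ = arctan(20000/10) ≈ 89.97°
pole (s+52): 52 + j20000 → |·| = √(52²+20000²) = √400002704 ≈ 20000, ∠ = arctan(20000/52) ≈ 89.85°
pole (s+2000): 2000 + j20000 → |·| = √(2000²+20000²) = √404000000 ≈ 20100, ∠ = arctan(20000/2000) ≈ 84.29°
|T| = 1000 · 20000 / 4.02e+08 ≈ 0.049751
Gain = 20 log₁₀(0.049751) ≈ -26.06 dB
∠T = 89.97° − 174.14° = -84.17°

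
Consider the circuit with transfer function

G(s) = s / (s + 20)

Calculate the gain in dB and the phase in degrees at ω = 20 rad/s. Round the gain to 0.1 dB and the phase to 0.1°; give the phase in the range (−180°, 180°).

At s = jω = j20:
zero at origin: s = j20 → |·| = 20, ∠ = 90.00°
pole (s+20): 20 + j20 → |·| = √(20²+20²) = √800 ≈ 28.284, ∠ = arctan(20/20) ≈ 45.00°
|G| = 1 · 20 / 28.284 ≈ 0.70711
Gain = 20 log₁₀(0.70711) ≈ -3.01 dB
∠G = 90.00° − 45.00° = 45.00°

-3.0 dB, 45.0°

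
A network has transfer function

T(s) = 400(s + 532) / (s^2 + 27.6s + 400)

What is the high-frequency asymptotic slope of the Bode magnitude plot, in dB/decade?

Each pole contributes −20 dB/decade at high frequency; each zero contributes +20 dB/decade.
Net: 1 zero(s) − 2 pole(s) → -20 dB/decade.

-20 dB/decade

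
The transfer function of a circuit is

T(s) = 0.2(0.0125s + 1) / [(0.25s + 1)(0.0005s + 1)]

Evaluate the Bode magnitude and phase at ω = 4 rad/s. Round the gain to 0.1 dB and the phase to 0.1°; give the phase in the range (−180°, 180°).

-17.0 dB, -42.3°

At ω = 4 rad/s:
zero (1 + j4·0.0125) = 1 + j0.05 → |·| ≈ 1.0012, ∠ ≈ 2.86°
pole (1 + j4·0.25) = 1 + j1 → |·| ≈ 1.4142, ∠ ≈ 45.00°
pole (1 + j4·0.0005) = 1 + j0.002 → |·| ≈ 1, ∠ ≈ 0.11°
|T| = 0.2 · 1.0012 / (1.4142 · 1) ≈ 0.14159
Gain = 20 log₁₀(0.14159) ≈ -16.98 dB
∠T = (2.86°) − (45.00° + 0.11°) = -42.25°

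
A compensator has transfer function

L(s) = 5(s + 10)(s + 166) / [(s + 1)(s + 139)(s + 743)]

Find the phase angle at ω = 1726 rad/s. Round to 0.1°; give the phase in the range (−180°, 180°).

At s = jω = j1726:
zero (s+10): 10 + j1726 → |·| = √(10²+1726²) = √2979176 ≈ 1726, ∠ = arctan(1726/10) ≈ 89.67°
zero (s+166): 166 + j1726 → |·| = √(166²+1726²) = √3006632 ≈ 1734, ∠ = arctan(1726/166) ≈ 84.51°
pole (s+1): 1 + j1726 → |·| = √(1²+1726²) = √2979077 ≈ 1726, ∠ = arctan(1726/1) ≈ 89.97°
pole (s+139): 139 + j1726 → |·| = √(139²+1726²) = √2998397 ≈ 1731.6, ∠ = arctan(1726/139) ≈ 85.40°
pole (s+743): 743 + j1726 → |·| = √(743²+1726²) = √3531125 ≈ 1879.1, ∠ = arctan(1726/743) ≈ 66.71°
∠L = 174.18° − 242.08° = -67.90°

-67.9°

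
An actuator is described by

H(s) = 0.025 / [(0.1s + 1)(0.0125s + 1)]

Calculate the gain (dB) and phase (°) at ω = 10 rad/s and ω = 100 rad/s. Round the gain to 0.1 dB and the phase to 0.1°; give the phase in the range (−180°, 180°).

At ω = 10 rad/s:
pole (1 + j10·0.1) = 1 + j1 → |·| ≈ 1.4142, ∠ ≈ 45.00°
pole (1 + j10·0.0125) = 1 + j0.125 → |·| ≈ 1.0078, ∠ ≈ 7.13°
|H| = 0.025 · 1 / (1.4142 · 1.0078) ≈ 0.017541
Gain = 20 log₁₀(0.017541) ≈ -35.12 dB
∠H = (0°) − (45.00° + 7.13°) = -52.13°

At ω = 100 rad/s:
pole (1 + j100·0.1) = 1 + j10 → |·| ≈ 10.05, ∠ ≈ 84.29°
pole (1 + j100·0.0125) = 1 + j1.25 → |·| ≈ 1.6008, ∠ ≈ 51.34°
|H| = 0.025 · 1 / (10.05 · 1.6008) ≈ 0.0015539
Gain = 20 log₁₀(0.0015539) ≈ -56.17 dB
∠H = (0°) − (84.29° + 51.34°) = -135.63°

ω = 10: -35.1 dB, -52.1°; ω = 100: -56.2 dB, -135.6°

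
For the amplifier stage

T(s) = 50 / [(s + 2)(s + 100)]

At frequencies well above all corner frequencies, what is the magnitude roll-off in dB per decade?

-40 dB/decade

Each pole contributes −20 dB/decade at high frequency; each zero contributes +20 dB/decade.
Net: 0 zero(s) − 2 pole(s) → -40 dB/decade.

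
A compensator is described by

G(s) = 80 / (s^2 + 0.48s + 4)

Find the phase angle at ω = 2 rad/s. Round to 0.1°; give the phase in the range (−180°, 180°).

-90.0°

At s = jω = j2:
quadratic: (j2)² + 0.48·j2 + 4 = 0 + j0.96 → |·| ≈ 0.96, ∠ ≈ 90.00°
∠G = 0.00° − 90.00° = -90.00°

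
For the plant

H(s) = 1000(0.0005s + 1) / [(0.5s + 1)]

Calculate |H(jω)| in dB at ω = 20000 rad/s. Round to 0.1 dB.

At ω = 20000 rad/s:
zero (1 + j20000·0.0005) = 1 + j10 → |·| ≈ 10.05, ∠ ≈ 84.29°
pole (1 + j20000·0.5) = 1 + j10000 → |·| ≈ 10000, ∠ ≈ 89.99°
|H| = 1000 · 10.05 / (10000) ≈ 1.005
Gain = 20 log₁₀(1.005) ≈ 0.04 dB

0.0 dB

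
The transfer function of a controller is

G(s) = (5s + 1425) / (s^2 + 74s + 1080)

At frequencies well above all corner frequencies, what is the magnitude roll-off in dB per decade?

-20 dB/decade

Each pole contributes −20 dB/decade at high frequency; each zero contributes +20 dB/decade.
Net: 1 zero(s) − 2 pole(s) → -20 dB/decade.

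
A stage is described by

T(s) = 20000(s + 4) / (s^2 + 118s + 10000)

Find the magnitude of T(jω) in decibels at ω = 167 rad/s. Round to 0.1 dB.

42.0 dB

At s = jω = j167:
zero (s+4): 4 + j167 → |·| = √(4²+167²) = √27905 ≈ 167.05, ∠ = arctan(167/4) ≈ 88.63°
quadratic: (j167)² + 118·j167 + 10000 = -17889 + j19706 → |·| ≈ 26615, ∠ ≈ 132.23°
|T| = 20000 · 167.05 / 26615 ≈ 125.53
Gain = 20 log₁₀(125.53) ≈ 41.97 dB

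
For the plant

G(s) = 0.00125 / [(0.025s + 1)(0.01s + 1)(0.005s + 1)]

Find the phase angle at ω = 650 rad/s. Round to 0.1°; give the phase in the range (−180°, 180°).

119.4°

At ω = 650 rad/s:
pole (1 + j650·0.025) = 1 + j16.25 → |·| ≈ 16.281, ∠ ≈ 86.48°
pole (1 + j650·0.01) = 1 + j6.5 → |·| ≈ 6.5765, ∠ ≈ 81.25°
pole (1 + j650·0.005) = 1 + j3.25 → |·| ≈ 3.4004, ∠ ≈ 72.90°
∠G = (0°) − (86.48° + 81.25° + 72.90°) = -240.63° ≡ 119.37° (principal value)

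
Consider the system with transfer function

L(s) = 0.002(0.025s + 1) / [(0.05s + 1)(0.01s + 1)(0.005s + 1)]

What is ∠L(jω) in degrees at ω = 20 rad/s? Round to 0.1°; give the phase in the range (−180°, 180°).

At ω = 20 rad/s:
zero (1 + j20·0.025) = 1 + j0.5 → |·| ≈ 1.118, ∠ ≈ 26.57°
pole (1 + j20·0.05) = 1 + j1 → |·| ≈ 1.4142, ∠ ≈ 45.00°
pole (1 + j20·0.01) = 1 + j0.2 → |·| ≈ 1.0198, ∠ ≈ 11.31°
pole (1 + j20·0.005) = 1 + j0.1 → |·| ≈ 1.005, ∠ ≈ 5.71°
∠L = (26.57°) − (45.00° + 11.31° + 5.71°) = -35.45°

-35.5°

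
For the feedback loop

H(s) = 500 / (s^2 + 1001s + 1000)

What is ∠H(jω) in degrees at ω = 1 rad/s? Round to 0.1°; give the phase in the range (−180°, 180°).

-45.1°

Substitute s = j1:
Numerator: 500 = 500 + j0
Denominator: (j1)^2 + 1001(j1) + 1000 = 999 + j1001
|N| = √(500² + 0²) ≈ 500, ∠N ≈ 0.00°
|D| = √(999² + 1001²) ≈ 1414.2, ∠D ≈ 45.06°
∠H = 0.00° − 45.06° = -45.06°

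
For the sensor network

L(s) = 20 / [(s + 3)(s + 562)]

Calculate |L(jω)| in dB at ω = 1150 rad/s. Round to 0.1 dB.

At s = jω = j1150:
pole (s+3): 3 + j1150 → |·| = √(3²+1150²) = √1322509 ≈ 1150, ∠ = arctan(1150/3) ≈ 89.85°
pole (s+562): 562 + j1150 → |·| = √(562²+1150²) = √1638344 ≈ 1280, ∠ = arctan(1150/562) ≈ 63.96°
|L| = 20 / 1.472e+06 ≈ 1.3587e-05
Gain = 20 log₁₀(1.3587e-05) ≈ -97.34 dB

-97.3 dB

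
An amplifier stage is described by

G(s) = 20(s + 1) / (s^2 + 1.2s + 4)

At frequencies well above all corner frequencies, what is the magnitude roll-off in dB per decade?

Each pole contributes −20 dB/decade at high frequency; each zero contributes +20 dB/decade.
Net: 1 zero(s) − 2 pole(s) → -20 dB/decade.

-20 dB/decade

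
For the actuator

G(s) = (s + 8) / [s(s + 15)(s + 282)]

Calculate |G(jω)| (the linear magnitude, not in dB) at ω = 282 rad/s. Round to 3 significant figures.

8.88e-06

At s = jω = j282:
zero (s+8): 8 + j282 → |·| = √(8²+282²) = √79588 ≈ 282.11, ∠ = arctan(282/8) ≈ 88.38°
pole (s+15): 15 + j282 → |·| = √(15²+282²) = √79749 ≈ 282.4, ∠ = arctan(282/15) ≈ 86.96°
pole (s+282): 282 + j282 → |·| = √(282²+282²) = √159048 ≈ 398.81, ∠ = arctan(282/282) ≈ 45.00°
pole at origin: |s| = 282, ∠ = 90.00° (in denominator)
|G| = 1 · 282.11 / 3.176e+07 ≈ 8.8826e-06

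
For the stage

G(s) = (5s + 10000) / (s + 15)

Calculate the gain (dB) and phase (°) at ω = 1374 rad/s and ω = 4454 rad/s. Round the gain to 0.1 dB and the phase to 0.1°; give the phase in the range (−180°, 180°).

ω = 1374: 18.9 dB, -54.9°; ω = 4454: 14.8 dB, -24.0°

Substitute s = j1374:
Numerator: 5(j1374) + 10000 = 10000 + j6870
Denominator: (j1374) + 15 = 15 + j1374
|N| = √(10000² + 6870²) ≈ 12132, ∠N ≈ 34.49°
|D| = √(15² + 1374²) ≈ 1374.1, ∠D ≈ 89.37°
|G| = 12132 / 1374.1 ≈ 8.8291
Gain = 20 log₁₀(8.8291) ≈ 18.92 dB
∠G = 34.49° − 89.37° = -54.88°

Substitute s = j4454:
Numerator: 5(j4454) + 10000 = 10000 + j22270
Denominator: (j4454) + 15 = 15 + j4454
|N| = √(10000² + 22270²) ≈ 24412, ∠N ≈ 65.82°
|D| = √(15² + 4454²) ≈ 4454, ∠D ≈ 89.81°
|G| = 24412 / 4454 ≈ 5.4809
Gain = 20 log₁₀(5.4809) ≈ 14.78 dB
∠G = 65.82° − 89.81° = -23.99°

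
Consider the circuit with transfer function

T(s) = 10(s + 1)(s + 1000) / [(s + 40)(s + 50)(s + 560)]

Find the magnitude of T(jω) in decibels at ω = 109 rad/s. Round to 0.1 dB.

At s = jω = j109:
zero (s+1): 1 + j109 → |·| = √(1²+109²) = √11882 ≈ 109, ∠ = arctan(109/1) ≈ 89.47°
zero (s+1000): 1000 + j109 → |·| = √(1000²+109²) = √1011881 ≈ 1005.9, ∠ = arctan(109/1000) ≈ 6.22°
pole (s+40): 40 + j109 → |·| = √(40²+109²) = √13481 ≈ 116.11, ∠ = arctan(109/40) ≈ 69.85°
pole (s+50): 50 + j109 → |·| = √(50²+109²) = √14381 ≈ 119.92, ∠ = arctan(109/50) ≈ 65.36°
pole (s+560): 560 + j109 → |·| = √(560²+109²) = √325481 ≈ 570.51, ∠ = arctan(109/560) ≈ 11.01°
|T| = 10 · 1.0964e+05 / 7.9437e+06 ≈ 0.13802
Gain = 20 log₁₀(0.13802) ≈ -17.20 dB

-17.2 dB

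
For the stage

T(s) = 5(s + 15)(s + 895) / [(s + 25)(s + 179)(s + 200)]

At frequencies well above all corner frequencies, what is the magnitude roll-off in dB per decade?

Each pole contributes −20 dB/decade at high frequency; each zero contributes +20 dB/decade.
Net: 2 zero(s) − 3 pole(s) → -20 dB/decade.

-20 dB/decade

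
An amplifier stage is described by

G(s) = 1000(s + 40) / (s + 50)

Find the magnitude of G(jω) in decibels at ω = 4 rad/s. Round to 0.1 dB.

At s = jω = j4:
zero (s+40): 40 + j4 → |·| = √(40²+4²) = √1616 ≈ 40.2, ∠ = arctan(4/40) ≈ 5.71°
pole (s+50): 50 + j4 → |·| = √(50²+4²) = √2516 ≈ 50.16, ∠ = arctan(4/50) ≈ 4.57°
|G| = 1000 · 40.2 / 50.16 ≈ 801.44
Gain = 20 log₁₀(801.44) ≈ 58.08 dB

58.1 dB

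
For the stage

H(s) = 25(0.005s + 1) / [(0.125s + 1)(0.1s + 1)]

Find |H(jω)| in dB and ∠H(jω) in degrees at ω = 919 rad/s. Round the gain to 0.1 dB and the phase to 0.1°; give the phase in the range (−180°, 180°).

At ω = 919 rad/s:
zero (1 + j919·0.005) = 1 + j4.595 → |·| ≈ 4.7026, ∠ ≈ 77.72°
pole (1 + j919·0.125) = 1 + j114.875 → |·| ≈ 114.88, ∠ ≈ 89.50°
pole (1 + j919·0.1) = 1 + j91.9 → |·| ≈ 91.905, ∠ ≈ 89.38°
|H| = 25 · 4.7026 / (114.88 · 91.905) ≈ 0.011135
Gain = 20 log₁₀(0.011135) ≈ -39.07 dB
∠H = (77.72°) − (89.50° + 89.38°) = -101.16°

-39.1 dB, -101.2°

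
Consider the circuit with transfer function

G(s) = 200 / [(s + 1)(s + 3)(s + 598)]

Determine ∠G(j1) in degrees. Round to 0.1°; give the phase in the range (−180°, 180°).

-63.5°

At s = jω = j1:
pole (s+1): 1 + j1 → |·| = √(1²+1²) = √2 ≈ 1.4142, ∠ = arctan(1/1) ≈ 45.00°
pole (s+3): 3 + j1 → |·| = √(3²+1²) = √10 ≈ 3.1623, ∠ = arctan(1/3) ≈ 18.43°
pole (s+598): 598 + j1 → |·| = √(598²+1²) = √357605 ≈ 598, ∠ = arctan(1/598) ≈ 0.10°
∠G = 0.00° − 63.53° = -63.53°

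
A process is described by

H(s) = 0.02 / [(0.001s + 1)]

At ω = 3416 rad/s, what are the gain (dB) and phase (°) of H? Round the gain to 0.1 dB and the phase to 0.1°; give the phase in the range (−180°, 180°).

At ω = 3416 rad/s:
pole (1 + j3416·0.001) = 1 + j3.416 → |·| ≈ 3.5594, ∠ ≈ 73.68°
|H| = 0.02 · 1 / (3.5594) ≈ 0.0056189
Gain = 20 log₁₀(0.0056189) ≈ -45.01 dB
∠H = (0°) − (73.68°) = -73.68°

-45.0 dB, -73.7°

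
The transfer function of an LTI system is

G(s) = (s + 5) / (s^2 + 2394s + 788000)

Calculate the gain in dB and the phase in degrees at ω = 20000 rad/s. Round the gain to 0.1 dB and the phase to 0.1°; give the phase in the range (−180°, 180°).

-86.1 dB, -83.2°

Substitute s = j20000:
Numerator: (j20000) + 5 = 5 + j20000
Denominator: (j20000)^2 + 2394(j20000) + 788000 = -399212000 + j47880000
|N| = √(5² + 20000²) ≈ 20000, ∠N ≈ 89.99°
|D| = √(399212000² + 47880000²) ≈ 4.0207e+08, ∠D ≈ 173.16°
|G| = 20000 / 4.0207e+08 ≈ 4.9743e-05
Gain = 20 log₁₀(4.9743e-05) ≈ -86.07 dB
∠G = 89.99° − 173.16° = -83.17°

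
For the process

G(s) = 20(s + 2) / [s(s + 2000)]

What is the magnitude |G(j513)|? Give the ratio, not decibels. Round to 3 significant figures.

At s = jω = j513:
zero (s+2): 2 + j513 → |·| = √(2²+513²) = √263173 ≈ 513, ∠ = arctan(513/2) ≈ 89.78°
pole (s+2000): 2000 + j513 → |·| = √(2000²+513²) = √4263169 ≈ 2064.7, ∠ = arctan(513/2000) ≈ 14.39°
pole at origin: |s| = 513, ∠ = 90.00° (in denominator)
|G| = 20 · 513 / 1.0592e+06 ≈ 0.0096866

0.00969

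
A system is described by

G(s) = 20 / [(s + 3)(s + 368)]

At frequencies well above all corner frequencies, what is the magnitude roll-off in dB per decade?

Each pole contributes −20 dB/decade at high frequency; each zero contributes +20 dB/decade.
Net: 0 zero(s) − 2 pole(s) → -40 dB/decade.

-40 dB/decade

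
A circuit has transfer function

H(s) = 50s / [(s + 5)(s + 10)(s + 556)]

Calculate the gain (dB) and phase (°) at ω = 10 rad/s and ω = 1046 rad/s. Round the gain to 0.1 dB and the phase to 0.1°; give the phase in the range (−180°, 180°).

ω = 10: -44.9 dB, -19.5°; ω = 1046: -87.9 dB, -151.2°

At s = jω = j10:
zero at origin: s = j10 → |·| = 10, ∠ = 90.00°
pole (s+5): 5 + j10 → |·| = √(5²+10²) = √125 ≈ 11.18, ∠ = arctan(10/5) ≈ 63.43°
pole (s+10): 10 + j10 → |·| = √(10²+10²) = √200 ≈ 14.142, ∠ = arctan(10/10) ≈ 45.00°
pole (s+556): 556 + j10 → |·| = √(556²+10²) = √309236 ≈ 556.09, ∠ = arctan(10/556) ≈ 1.03°
|H| = 50 · 10 / 87922 ≈ 0.0056869
Gain = 20 log₁₀(0.0056869) ≈ -44.90 dB
∠H = 90.00° − 109.46° = -19.46°

At s = jω = j1046:
zero at origin: s = j1046 → |·| = 1046, ∠ = 90.00°
pole (s+5): 5 + j1046 → |·| = √(5²+1046²) = √1094141 ≈ 1046, ∠ = arctan(1046/5) ≈ 89.73°
pole (s+10): 10 + j1046 → |·| = √(10²+1046²) = √1094216 ≈ 1046, ∠ = arctan(1046/10) ≈ 89.45°
pole (s+556): 556 + j1046 → |·| = √(556²+1046²) = √1403252 ≈ 1184.6, ∠ = arctan(1046/556) ≈ 62.01°
|H| = 50 · 1046 / 1.2961e+09 ≈ 4.0352e-05
Gain = 20 log₁₀(4.0352e-05) ≈ -87.88 dB
∠H = 90.00° − 241.19° = -151.19°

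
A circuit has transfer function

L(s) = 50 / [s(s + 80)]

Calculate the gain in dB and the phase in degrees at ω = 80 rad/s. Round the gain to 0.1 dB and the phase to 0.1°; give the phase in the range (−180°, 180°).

At s = jω = j80:
pole (s+80): 80 + j80 → |·| = √(80²+80²) = √12800 ≈ 113.14, ∠ = arctan(80/80) ≈ 45.00°
pole at origin: |s| = 80, ∠ = 90.00° (in denominator)
|L| = 50 / 9051.2 ≈ 0.0055241
Gain = 20 log₁₀(0.0055241) ≈ -45.15 dB
∠L = 0.00° − 135.00° = -135.00°

-45.2 dB, -135.0°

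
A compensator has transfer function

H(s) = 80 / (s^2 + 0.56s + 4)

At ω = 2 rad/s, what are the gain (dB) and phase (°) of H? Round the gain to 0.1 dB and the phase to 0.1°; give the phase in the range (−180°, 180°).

37.1 dB, -90.0°

At s = jω = j2:
quadratic: (j2)² + 0.56·j2 + 4 = 0 + j1.12 → |·| ≈ 1.12, ∠ ≈ 90.00°
|H| = 80 / 1.12 ≈ 71.429
Gain = 20 log₁₀(71.429) ≈ 37.08 dB
∠H = 0.00° − 90.00° = -90.00°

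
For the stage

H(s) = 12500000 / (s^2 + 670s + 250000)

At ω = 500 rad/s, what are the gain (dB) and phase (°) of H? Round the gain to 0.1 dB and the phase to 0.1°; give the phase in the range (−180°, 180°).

31.4 dB, -90.0°

At s = jω = j500:
quadratic: (j500)² + 670·j500 + 250000 = 0 + j335000 → |·| ≈ 3.35e+05, ∠ ≈ 90.00°
|H| = 12500000 / 3.35e+05 ≈ 37.313
Gain = 20 log₁₀(37.313) ≈ 31.44 dB
∠H = 0.00° − 90.00° = -90.00°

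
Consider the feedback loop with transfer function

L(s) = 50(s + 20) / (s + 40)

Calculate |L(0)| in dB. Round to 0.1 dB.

L(0) = 50·20 / (40) = 25
20 log₁₀(25) ≈ 27.96 dB

28.0 dB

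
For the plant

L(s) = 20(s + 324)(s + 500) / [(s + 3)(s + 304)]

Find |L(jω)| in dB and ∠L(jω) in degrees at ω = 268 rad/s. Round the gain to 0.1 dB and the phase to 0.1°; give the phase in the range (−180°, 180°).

32.9 dB, -63.0°

At s = jω = j268:
zero (s+324): 324 + j268 → |·| = √(324²+268²) = √176800 ≈ 420.48, ∠ = arctan(268/324) ≈ 39.60°
zero (s+500): 500 + j268 → |·| = √(500²+268²) = √321824 ≈ 567.3, ∠ = arctan(268/500) ≈ 28.19°
pole (s+3): 3 + j268 → |·| = √(3²+268²) = √71833 ≈ 268.02, ∠ = arctan(268/3) ≈ 89.36°
pole (s+304): 304 + j268 → |·| = √(304²+268²) = √164240 ≈ 405.27, ∠ = arctan(268/304) ≈ 41.40°
|L| = 20 · 2.3854e+05 / 1.0862e+05 ≈ 43.922
Gain = 20 log₁₀(43.922) ≈ 32.85 dB
∠L = 67.79° − 130.76° = -62.97°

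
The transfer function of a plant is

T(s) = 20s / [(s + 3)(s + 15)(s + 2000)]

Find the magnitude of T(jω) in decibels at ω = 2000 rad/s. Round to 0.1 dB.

-109.0 dB

At s = jω = j2000:
zero at origin: s = j2000 → |·| = 2000, ∠ = 90.00°
pole (s+3): 3 + j2000 → |·| = √(3²+2000²) = √4000009 ≈ 2000, ∠ = arctan(2000/3) ≈ 89.91°
pole (s+15): 15 + j2000 → |·| = √(15²+2000²) = √4000225 ≈ 2000.1, ∠ = arctan(2000/15) ≈ 89.57°
pole (s+2000): 2000 + j2000 → |·| = √(2000²+2000²) = √8000000 ≈ 2828.4, ∠ = arctan(2000/2000) ≈ 45.00°
|T| = 20 · 2000 / 1.1314e+10 ≈ 3.5354e-06
Gain = 20 log₁₀(3.5354e-06) ≈ -109.03 dB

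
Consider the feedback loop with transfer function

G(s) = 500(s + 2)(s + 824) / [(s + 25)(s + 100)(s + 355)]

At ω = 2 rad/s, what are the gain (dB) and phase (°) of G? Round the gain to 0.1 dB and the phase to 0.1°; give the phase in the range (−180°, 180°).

At s = jω = j2:
zero (s+2): 2 + j2 → |·| = √(2²+2²) = √8 ≈ 2.8284, ∠ = arctan(2/2) ≈ 45.00°
zero (s+824): 824 + j2 → |·| = √(824²+2²) = √678980 ≈ 824, ∠ = arctan(2/824) ≈ 0.14°
pole (s+25): 25 + j2 → |·| = √(25²+2²) = √629 ≈ 25.08, ∠ = arctan(2/25) ≈ 4.57°
pole (s+100): 100 + j2 → |·| = √(100²+2²) = √10004 ≈ 100.02, ∠ = arctan(2/100) ≈ 1.15°
pole (s+355): 355 + j2 → |·| = √(355²+2²) = √126029 ≈ 355.01, ∠ = arctan(2/355) ≈ 0.32°
|G| = 500 · 2330.6 / 8.9054e+05 ≈ 1.3085
Gain = 20 log₁₀(1.3085) ≈ 2.34 dB
∠G = 45.14° − 6.04° = 39.10°

2.3 dB, 39.1°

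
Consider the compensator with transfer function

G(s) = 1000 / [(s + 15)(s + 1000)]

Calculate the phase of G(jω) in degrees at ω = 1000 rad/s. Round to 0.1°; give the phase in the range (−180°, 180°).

-134.1°

At s = jω = j1000:
pole (s+15): 15 + j1000 → |·| = √(15²+1000²) = √1000225 ≈ 1000.1, ∠ = arctan(1000/15) ≈ 89.14°
pole (s+1000): 1000 + j1000 → |·| = √(1000²+1000²) = √2000000 ≈ 1414.2, ∠ = arctan(1000/1000) ≈ 45.00°
∠G = 0.00° − 134.14° = -134.14°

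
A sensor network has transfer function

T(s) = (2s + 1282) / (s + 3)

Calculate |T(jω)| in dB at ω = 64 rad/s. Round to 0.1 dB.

26.1 dB

Substitute s = j64:
Numerator: 2(j64) + 1282 = 1282 + j128
Denominator: (j64) + 3 = 3 + j64
|N| = √(1282² + 128²) ≈ 1288.4, ∠N ≈ 5.70°
|D| = √(3² + 64²) ≈ 64.07, ∠D ≈ 87.32°
|T| = 1288.4 / 64.07 ≈ 20.109
Gain = 20 log₁₀(20.109) ≈ 26.07 dB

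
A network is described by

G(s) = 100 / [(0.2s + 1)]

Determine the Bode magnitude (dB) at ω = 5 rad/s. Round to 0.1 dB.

37.0 dB

At ω = 5 rad/s:
pole (1 + j5·0.2) = 1 + j1 → |·| ≈ 1.4142, ∠ ≈ 45.00°
|G| = 100 · 1 / (1.4142) ≈ 70.711
Gain = 20 log₁₀(70.711) ≈ 36.99 dB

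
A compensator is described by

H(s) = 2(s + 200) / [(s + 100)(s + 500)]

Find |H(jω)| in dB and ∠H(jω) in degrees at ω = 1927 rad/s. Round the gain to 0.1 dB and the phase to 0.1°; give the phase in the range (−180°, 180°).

At s = jω = j1927:
zero (s+200): 200 + j1927 → |·| = √(200²+1927²) = √3753329 ≈ 1937.4, ∠ = arctan(1927/200) ≈ 84.07°
pole (s+100): 100 + j1927 → |·| = √(100²+1927²) = √3723329 ≈ 1929.6, ∠ = arctan(1927/100) ≈ 87.03°
pole (s+500): 500 + j1927 → |·| = √(500²+1927²) = √3963329 ≈ 1990.8, ∠ = arctan(1927/500) ≈ 75.45°
|H| = 2 · 1937.4 / 3.8414e+06 ≈ 0.0010087
Gain = 20 log₁₀(0.0010087) ≈ -59.92 dB
∠H = 84.07° − 162.48° = -78.41°

-59.9 dB, -78.4°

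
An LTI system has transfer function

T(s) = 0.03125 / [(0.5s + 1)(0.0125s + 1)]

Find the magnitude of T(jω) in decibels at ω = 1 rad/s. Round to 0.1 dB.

-31.1 dB

At ω = 1 rad/s:
pole (1 + j1·0.5) = 1 + j0.5 → |·| ≈ 1.118, ∠ ≈ 26.57°
pole (1 + j1·0.0125) = 1 + j0.0125 → |·| ≈ 1.0001, ∠ ≈ 0.72°
|T| = 0.03125 · 1 / (1.118 · 1.0001) ≈ 0.027949
Gain = 20 log₁₀(0.027949) ≈ -31.07 dB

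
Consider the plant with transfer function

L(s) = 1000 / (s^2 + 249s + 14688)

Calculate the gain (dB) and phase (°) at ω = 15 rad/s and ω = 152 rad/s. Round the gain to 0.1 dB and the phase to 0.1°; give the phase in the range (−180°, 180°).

ω = 15: -23.5 dB, -14.5°; ω = 152: -31.8 dB, -102.5°

Substitute s = j15:
Numerator: 1000 = 1000 + j0
Denominator: (j15)^2 + 249(j15) + 14688 = 14463 + j3735
|N| = √(1000² + 0²) ≈ 1000, ∠N ≈ 0.00°
|D| = √(14463² + 3735²) ≈ 14937, ∠D ≈ 14.48°
|L| = 1000 / 14937 ≈ 0.066948
Gain = 20 log₁₀(0.066948) ≈ -23.49 dB
∠L = 0.00° − 14.48° = -14.48°

Substitute s = j152:
Numerator: 1000 = 1000 + j0
Denominator: (j152)^2 + 249(j152) + 14688 = -8416 + j37848
|N| = √(1000² + 0²) ≈ 1000, ∠N ≈ 0.00°
|D| = √(8416² + 37848²) ≈ 38772, ∠D ≈ 102.54°
|L| = 1000 / 38772 ≈ 0.025792
Gain = 20 log₁₀(0.025792) ≈ -31.77 dB
∠L = 0.00° − 102.54° = -102.54°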